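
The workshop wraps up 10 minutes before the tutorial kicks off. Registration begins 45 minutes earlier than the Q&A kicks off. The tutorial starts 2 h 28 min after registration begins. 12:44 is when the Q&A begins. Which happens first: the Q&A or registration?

Registration starts at 12:44 − 45 min = 11:59.
The Q&A starts at 12:44 and registration starts at 11:59, so registration is first.

registration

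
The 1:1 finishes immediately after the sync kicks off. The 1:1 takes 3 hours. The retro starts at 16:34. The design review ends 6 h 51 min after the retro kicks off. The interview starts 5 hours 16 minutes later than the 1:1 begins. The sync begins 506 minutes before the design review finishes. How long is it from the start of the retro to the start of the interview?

The design review ends at 16:34 + 411 min = 23:25.
The sync starts at 23:25 − 506 min = 14:59.
So the 1:1 ends at 14:59.
The 1:1 starts at 14:59 − 180 min = 11:59.
The interview starts at 11:59 + 316 min = 17:15.
From 16:34 to 17:15 is 41 minutes.

41 minutes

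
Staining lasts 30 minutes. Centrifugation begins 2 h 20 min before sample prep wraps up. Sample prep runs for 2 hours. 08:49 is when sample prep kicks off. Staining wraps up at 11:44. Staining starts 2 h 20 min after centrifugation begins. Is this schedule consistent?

Sample prep ends at 08:49 + 120 min = 10:49.
Centrifugation starts at 10:49 − 140 min = 08:29.
Staining starts at 08:29 + 140 min = 10:49.
Staining ends at 10:49 + 30 min = 11:19.
But staining is also said to end at 11:44 — a 25-minute conflict.

No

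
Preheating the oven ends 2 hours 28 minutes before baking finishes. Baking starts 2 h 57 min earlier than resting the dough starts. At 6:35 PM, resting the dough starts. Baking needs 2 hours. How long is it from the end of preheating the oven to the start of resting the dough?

3 h 25 min

Baking starts at 6:35 PM − 177 min = 3:38 PM.
Baking ends at 3:38 PM + 120 min = 5:38 PM.
Preheating the oven ends at 5:38 PM − 148 min = 3:10 PM.
From 3:10 PM to 6:35 PM is 3 h 25 min.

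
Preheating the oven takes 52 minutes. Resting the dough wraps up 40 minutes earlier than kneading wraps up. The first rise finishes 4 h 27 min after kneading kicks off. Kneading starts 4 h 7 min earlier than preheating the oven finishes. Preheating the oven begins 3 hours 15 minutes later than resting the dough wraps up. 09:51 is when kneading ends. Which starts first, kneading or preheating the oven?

Resting the dough ends at 09:51 − 40 min = 09:11.
Preheating the oven starts at 09:11 + 195 min = 12:26.
Preheating the oven ends at 12:26 + 52 min = 13:18.
Kneading starts at 13:18 − 247 min = 09:11.
Kneading starts at 09:11 and preheating the oven starts at 12:26, so kneading is first.

kneading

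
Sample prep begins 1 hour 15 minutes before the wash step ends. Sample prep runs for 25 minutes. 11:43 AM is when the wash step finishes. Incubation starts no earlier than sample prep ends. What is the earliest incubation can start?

Sample prep starts at 11:43 AM − 75 min = 10:28 AM.
Sample prep ends at 10:28 AM + 25 min = 10:53 AM.
Incubation is bounded by sample prep, so the earliest it can start is 10:53 AM.

10:53 AM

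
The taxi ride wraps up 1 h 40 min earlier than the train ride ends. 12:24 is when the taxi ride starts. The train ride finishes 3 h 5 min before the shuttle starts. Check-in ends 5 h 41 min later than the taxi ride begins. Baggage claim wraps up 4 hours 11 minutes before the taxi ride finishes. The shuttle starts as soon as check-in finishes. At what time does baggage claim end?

09:09

Check-in ends at 12:24 + 341 min = 18:05.
So the shuttle starts at 18:05.
The train ride ends at 18:05 − 185 min = 15:00.
The taxi ride ends at 15:00 − 100 min = 13:20.
Baggage claim ends at 13:20 − 251 min = 09:09.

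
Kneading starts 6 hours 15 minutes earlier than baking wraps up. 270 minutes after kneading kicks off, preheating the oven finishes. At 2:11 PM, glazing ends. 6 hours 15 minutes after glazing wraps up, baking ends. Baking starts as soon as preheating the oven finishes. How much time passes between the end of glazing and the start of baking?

Baking ends at 2:11 PM + 375 min = 8:26 PM.
Kneading starts at 8:26 PM − 375 min = 2:11 PM.
Preheating the oven ends at 2:11 PM + 270 min = 6:41 PM.
So baking starts at 6:41 PM.
From 2:11 PM to 6:41 PM is 4 h 30 min.

4 h 30 min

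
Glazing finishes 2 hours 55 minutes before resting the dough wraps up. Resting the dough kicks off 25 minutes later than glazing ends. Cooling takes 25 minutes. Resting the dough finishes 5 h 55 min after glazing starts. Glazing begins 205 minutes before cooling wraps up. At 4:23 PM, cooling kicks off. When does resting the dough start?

4:48 PM

Cooling ends at 4:23 PM + 25 min = 4:48 PM.
Glazing starts at 4:48 PM − 205 min = 1:23 PM.
Resting the dough ends at 1:23 PM + 355 min = 7:18 PM.
Glazing ends at 7:18 PM − 175 min = 4:23 PM.
Resting the dough starts at 4:23 PM + 25 min = 4:48 PM.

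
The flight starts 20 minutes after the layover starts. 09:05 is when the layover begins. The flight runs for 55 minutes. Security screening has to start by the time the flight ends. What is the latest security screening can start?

The flight starts at 09:05 + 20 min = 09:25.
The flight ends at 09:25 + 55 min = 10:20.
Security screening is bounded by the flight, so the latest it can start is 10:20.

10:20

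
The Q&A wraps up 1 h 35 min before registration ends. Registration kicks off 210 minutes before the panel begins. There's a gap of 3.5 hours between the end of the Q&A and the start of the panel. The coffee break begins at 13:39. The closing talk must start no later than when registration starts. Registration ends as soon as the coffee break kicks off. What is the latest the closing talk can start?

Registration ends at 13:39.
The Q&A ends at 13:39 − 95 min = 12:04.
The panel starts at 12:04 + 210 min = 15:34.
Registration starts at 15:34 − 210 min = 12:04.
The closing talk is bounded by registration, so the latest it can start is 12:04.

12:04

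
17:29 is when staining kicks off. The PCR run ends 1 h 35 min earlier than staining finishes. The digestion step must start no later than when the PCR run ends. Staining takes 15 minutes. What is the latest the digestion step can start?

Staining ends at 17:29 + 15 min = 17:44.
The PCR run ends at 17:44 − 95 min = 16:09.
The digestion step is bounded by the PCR run, so the latest it can start is 16:09.

16:09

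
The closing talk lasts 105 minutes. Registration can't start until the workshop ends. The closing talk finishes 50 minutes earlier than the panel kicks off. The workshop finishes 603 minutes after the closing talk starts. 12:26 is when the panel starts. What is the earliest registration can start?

The closing talk ends at 12:26 − 50 min = 11:36.
The closing talk starts at 11:36 − 105 min = 09:51.
The workshop ends at 09:51 + 603 min = 19:54.
Registration is bounded by the workshop, so the earliest it can start is 19:54.

19:54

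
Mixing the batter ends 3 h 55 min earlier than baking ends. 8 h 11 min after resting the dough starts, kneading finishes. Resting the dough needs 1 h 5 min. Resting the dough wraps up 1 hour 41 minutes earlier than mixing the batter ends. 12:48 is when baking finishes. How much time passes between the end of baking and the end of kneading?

1.5 hours

Mixing the batter ends at 12:48 − 235 min = 08:53.
Resting the dough ends at 08:53 − 101 min = 07:12.
Resting the dough starts at 07:12 − 65 min = 06:07.
Kneading ends at 06:07 + 491 min = 14:18.
From 12:48 to 14:18 is 1.5 hours.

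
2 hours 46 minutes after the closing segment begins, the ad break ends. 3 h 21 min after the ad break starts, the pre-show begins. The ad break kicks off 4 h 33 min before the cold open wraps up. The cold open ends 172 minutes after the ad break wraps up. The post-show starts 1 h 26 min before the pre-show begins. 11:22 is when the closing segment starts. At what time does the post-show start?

The ad break ends at 11:22 + 166 min = 14:08.
The cold open ends at 14:08 + 172 min = 17:00.
The ad break starts at 17:00 − 273 min = 12:27.
The pre-show starts at 12:27 + 201 min = 15:48.
The post-show starts at 15:48 − 86 min = 14:22.

14:22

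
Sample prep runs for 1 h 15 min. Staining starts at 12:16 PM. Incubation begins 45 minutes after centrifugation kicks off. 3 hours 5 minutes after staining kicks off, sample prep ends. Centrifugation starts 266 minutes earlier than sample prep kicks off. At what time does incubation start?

10:25 AM

Sample prep ends at 12:16 PM + 185 min = 3:21 PM.
Sample prep starts at 3:21 PM − 75 min = 2:06 PM.
Centrifugation starts at 2:06 PM − 266 min = 9:40 AM.
Incubation starts at 9:40 AM + 45 min = 10:25 AM.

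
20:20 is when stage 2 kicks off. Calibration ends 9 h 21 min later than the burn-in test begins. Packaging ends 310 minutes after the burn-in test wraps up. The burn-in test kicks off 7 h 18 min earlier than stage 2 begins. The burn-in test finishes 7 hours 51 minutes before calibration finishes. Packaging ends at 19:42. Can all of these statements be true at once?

Yes

The burn-in test starts at 20:20 − 438 min = 13:02.
Calibration ends at 13:02 + 561 min = 22:23.
The burn-in test ends at 22:23 − 471 min = 14:32.
Packaging ends at 14:32 + 310 min = 19:42.
That matches the stated 19:42, so the schedule is consistent.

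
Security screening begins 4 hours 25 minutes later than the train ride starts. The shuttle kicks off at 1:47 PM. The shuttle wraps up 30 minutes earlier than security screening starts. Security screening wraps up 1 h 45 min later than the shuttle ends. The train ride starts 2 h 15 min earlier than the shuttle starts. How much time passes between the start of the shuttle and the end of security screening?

The train ride starts at 1:47 PM − 135 min = 11:32 AM.
Security screening starts at 11:32 AM + 265 min = 3:57 PM.
The shuttle ends at 3:57 PM − 30 min = 3:27 PM.
Security screening ends at 3:27 PM + 105 min = 5:12 PM.
From 1:47 PM to 5:12 PM is 205 minutes.

205 minutes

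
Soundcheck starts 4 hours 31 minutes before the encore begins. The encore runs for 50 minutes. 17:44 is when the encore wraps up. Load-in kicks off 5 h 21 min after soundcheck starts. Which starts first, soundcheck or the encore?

The encore starts at 17:44 − 50 min = 16:54.
Soundcheck starts at 16:54 − 271 min = 12:23.
Soundcheck starts at 12:23 and the encore starts at 16:54, so soundcheck is first.

soundcheck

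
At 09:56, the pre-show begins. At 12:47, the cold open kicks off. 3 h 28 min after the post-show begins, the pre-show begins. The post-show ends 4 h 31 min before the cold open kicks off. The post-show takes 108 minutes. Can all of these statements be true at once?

The post-show ends at 12:47 − 271 min = 08:16.
The post-show starts at 08:16 − 108 min = 06:28.
The pre-show starts at 06:28 + 208 min = 09:56.
That matches the stated 09:56, so the schedule is consistent.

Yes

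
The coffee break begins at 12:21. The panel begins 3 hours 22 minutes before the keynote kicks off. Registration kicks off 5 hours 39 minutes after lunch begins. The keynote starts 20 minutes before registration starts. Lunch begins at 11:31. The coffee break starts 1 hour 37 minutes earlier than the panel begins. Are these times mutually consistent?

No

Registration starts at 11:31 + 339 min = 17:10.
The keynote starts at 17:10 − 20 min = 16:50.
The panel starts at 16:50 − 202 min = 13:28.
The coffee break starts at 13:28 − 97 min = 11:51.
But the coffee break is also said to start at 12:21 — a 30-minute conflict.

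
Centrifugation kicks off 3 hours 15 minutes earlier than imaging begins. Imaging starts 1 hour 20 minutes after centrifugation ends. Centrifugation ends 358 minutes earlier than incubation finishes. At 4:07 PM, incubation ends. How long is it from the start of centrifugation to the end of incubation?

Centrifugation ends at 4:07 PM − 358 min = 10:09 AM.
Imaging starts at 10:09 AM + 80 min = 11:29 AM.
Centrifugation starts at 11:29 AM − 195 min = 8:14 AM.
From 8:14 AM to 4:07 PM is 7 hours 53 minutes.

7 hours 53 minutes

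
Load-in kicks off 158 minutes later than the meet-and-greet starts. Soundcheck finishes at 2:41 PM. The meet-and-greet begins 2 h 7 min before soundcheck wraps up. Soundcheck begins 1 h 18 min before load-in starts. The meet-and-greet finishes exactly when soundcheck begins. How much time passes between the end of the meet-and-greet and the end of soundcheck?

The meet-and-greet starts at 2:41 PM − 127 min = 12:34 PM.
Load-in starts at 12:34 PM + 158 min = 3:12 PM.
Soundcheck starts at 3:12 PM − 78 min = 1:54 PM.
So the meet-and-greet ends at 1:54 PM.
From 1:54 PM to 2:41 PM is 47 minutes.

47 minutes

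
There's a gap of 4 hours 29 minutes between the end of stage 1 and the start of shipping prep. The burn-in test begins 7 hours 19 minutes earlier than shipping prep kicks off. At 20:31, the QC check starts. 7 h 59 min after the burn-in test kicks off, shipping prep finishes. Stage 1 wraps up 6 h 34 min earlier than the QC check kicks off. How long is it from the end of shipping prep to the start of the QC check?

Stage 1 ends at 20:31 − 394 min = 13:57.
Shipping prep starts at 13:57 + 269 min = 18:26.
The burn-in test starts at 18:26 − 439 min = 11:07.
Shipping prep ends at 11:07 + 479 min = 19:06.
From 19:06 to 20:31 is 85 minutes.

85 minutes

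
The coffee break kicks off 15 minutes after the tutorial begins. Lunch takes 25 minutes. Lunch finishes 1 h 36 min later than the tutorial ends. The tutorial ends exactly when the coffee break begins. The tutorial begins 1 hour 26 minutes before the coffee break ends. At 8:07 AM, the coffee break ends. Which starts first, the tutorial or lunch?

The tutorial starts at 8:07 AM − 86 min = 6:41 AM.
The coffee break starts at 6:41 AM + 15 min = 6:56 AM.
So the tutorial ends at 6:56 AM.
Lunch ends at 6:56 AM + 96 min = 8:32 AM.
Lunch starts at 8:32 AM − 25 min = 8:07 AM.
The tutorial starts at 6:41 AM and lunch starts at 8:07 AM, so the tutorial is first.

the tutorial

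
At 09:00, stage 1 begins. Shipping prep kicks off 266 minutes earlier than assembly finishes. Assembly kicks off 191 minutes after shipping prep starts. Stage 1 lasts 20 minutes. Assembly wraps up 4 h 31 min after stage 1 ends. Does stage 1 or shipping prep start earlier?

stage 1

Stage 1 ends at 09:00 + 20 min = 09:20.
Assembly ends at 09:20 + 271 min = 13:51.
Shipping prep starts at 13:51 − 266 min = 09:25.
Stage 1 starts at 09:00 and shipping prep starts at 09:25, so stage 1 is first.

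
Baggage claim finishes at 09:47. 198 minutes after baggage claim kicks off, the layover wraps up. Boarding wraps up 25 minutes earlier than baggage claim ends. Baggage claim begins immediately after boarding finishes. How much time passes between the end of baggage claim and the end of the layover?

Boarding ends at 09:47 − 25 min = 09:22.
So baggage claim starts at 09:22.
The layover ends at 09:22 + 198 min = 12:40.
From 09:47 to 12:40 is 2 hours 53 minutes.

2 hours 53 minutes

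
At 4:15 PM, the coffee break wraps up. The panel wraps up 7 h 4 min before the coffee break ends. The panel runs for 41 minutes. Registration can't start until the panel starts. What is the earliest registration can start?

The panel ends at 4:15 PM − 424 min = 9:11 AM.
The panel starts at 9:11 AM − 41 min = 8:30 AM.
Registration is bounded by the panel, so the earliest it can start is 8:30 AM.

8:30 AM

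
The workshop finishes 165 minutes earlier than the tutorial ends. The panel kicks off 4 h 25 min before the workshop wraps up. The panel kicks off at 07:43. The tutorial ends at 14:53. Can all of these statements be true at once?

Yes

The workshop ends at 14:53 − 165 min = 12:08.
The panel starts at 12:08 − 265 min = 07:43.
That matches the stated 07:43, so the schedule is consistent.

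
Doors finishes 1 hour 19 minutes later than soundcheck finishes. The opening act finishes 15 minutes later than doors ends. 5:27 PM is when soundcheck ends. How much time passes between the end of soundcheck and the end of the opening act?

1 hour 34 minutes

Doors ends at 5:27 PM + 79 min = 6:46 PM.
The opening act ends at 6:46 PM + 15 min = 7:01 PM.
From 5:27 PM to 7:01 PM is 1 hour 34 minutes.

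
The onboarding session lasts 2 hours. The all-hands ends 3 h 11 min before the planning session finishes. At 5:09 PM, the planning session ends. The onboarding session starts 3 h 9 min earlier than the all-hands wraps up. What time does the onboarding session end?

12:49 PM

The all-hands ends at 5:09 PM − 191 min = 1:58 PM.
The onboarding session starts at 1:58 PM − 189 min = 10:49 AM.
The onboarding session ends at 10:49 AM + 120 min = 12:49 PM.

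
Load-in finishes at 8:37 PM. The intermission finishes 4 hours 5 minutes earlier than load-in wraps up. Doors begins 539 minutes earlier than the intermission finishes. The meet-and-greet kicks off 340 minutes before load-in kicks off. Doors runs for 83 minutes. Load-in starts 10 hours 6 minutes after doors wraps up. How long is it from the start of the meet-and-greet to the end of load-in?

The intermission ends at 8:37 PM − 245 min = 4:32 PM.
Doors starts at 4:32 PM − 539 min = 7:33 AM.
Doors ends at 7:33 AM + 83 min = 8:56 AM.
Load-in starts at 8:56 AM + 606 min = 7:02 PM.
The meet-and-greet starts at 7:02 PM − 340 min = 1:22 PM.
From 1:22 PM to 8:37 PM is 7 h 15 min.

7 h 15 min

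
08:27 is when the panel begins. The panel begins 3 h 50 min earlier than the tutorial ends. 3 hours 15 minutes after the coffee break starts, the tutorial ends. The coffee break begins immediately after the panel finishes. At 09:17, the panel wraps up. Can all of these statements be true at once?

No

The coffee break starts at 09:17.
The tutorial ends at 09:17 + 195 min = 12:32.
The panel starts at 12:32 − 230 min = 08:42.
But the panel is also said to start at 08:27 — a 15-minute conflict.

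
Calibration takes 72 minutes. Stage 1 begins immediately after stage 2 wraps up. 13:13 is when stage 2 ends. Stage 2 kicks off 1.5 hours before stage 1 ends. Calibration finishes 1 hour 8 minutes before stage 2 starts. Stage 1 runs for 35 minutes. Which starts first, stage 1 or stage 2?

Stage 1 starts at 13:13.
Stage 1 ends at 13:13 + 35 min = 13:48.
Stage 2 starts at 13:48 − 90 min = 12:18.
Stage 1 starts at 13:13 and stage 2 starts at 12:18, so stage 2 is first.

stage 2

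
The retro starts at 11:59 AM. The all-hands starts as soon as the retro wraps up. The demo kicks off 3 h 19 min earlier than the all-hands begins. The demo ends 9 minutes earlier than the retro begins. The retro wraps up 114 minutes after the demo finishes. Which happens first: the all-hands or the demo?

the demo

The demo ends at 11:59 AM − 9 min = 11:50 AM.
The retro ends at 11:50 AM + 114 min = 1:44 PM.
So the all-hands starts at 1:44 PM.
The demo starts at 1:44 PM − 199 min = 10:25 AM.
The all-hands starts at 1:44 PM and the demo starts at 10:25 AM, so the demo is first.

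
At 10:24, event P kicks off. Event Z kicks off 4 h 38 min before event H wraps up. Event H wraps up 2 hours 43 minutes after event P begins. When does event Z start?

08:29

Event H ends at 10:24 + 163 min = 13:07.
Event Z starts at 13:07 − 278 min = 08:29.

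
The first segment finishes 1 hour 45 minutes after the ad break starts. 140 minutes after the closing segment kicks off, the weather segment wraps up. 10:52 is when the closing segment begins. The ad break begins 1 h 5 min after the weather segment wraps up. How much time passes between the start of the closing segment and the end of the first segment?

5 hours 10 minutes

The weather segment ends at 10:52 + 140 min = 13:12.
The ad break starts at 13:12 + 65 min = 14:17.
The first segment ends at 14:17 + 105 min = 16:02.
From 10:52 to 16:02 is 5 hours 10 minutes.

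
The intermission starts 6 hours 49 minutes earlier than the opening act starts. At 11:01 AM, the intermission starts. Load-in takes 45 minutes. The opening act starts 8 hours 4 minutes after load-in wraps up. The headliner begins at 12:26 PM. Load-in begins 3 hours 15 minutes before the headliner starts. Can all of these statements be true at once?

Load-in starts at 12:26 PM − 195 min = 9:11 AM.
Load-in ends at 9:11 AM + 45 min = 9:56 AM.
The opening act starts at 9:56 AM + 484 min = 6:00 PM.
The intermission starts at 6:00 PM − 409 min = 11:11 AM.
But the intermission is also said to start at 11:01 AM — a 10-minute conflict.

No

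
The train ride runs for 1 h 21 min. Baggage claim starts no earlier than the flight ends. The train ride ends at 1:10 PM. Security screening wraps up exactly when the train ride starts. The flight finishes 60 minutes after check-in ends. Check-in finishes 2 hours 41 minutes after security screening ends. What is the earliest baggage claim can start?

3:30 PM

The train ride starts at 1:10 PM − 81 min = 11:49 AM.
So security screening ends at 11:49 AM.
Check-in ends at 11:49 AM + 161 min = 2:30 PM.
The flight ends at 2:30 PM + 60 min = 3:30 PM.
Baggage claim is bounded by the flight, so the earliest it can start is 3:30 PM.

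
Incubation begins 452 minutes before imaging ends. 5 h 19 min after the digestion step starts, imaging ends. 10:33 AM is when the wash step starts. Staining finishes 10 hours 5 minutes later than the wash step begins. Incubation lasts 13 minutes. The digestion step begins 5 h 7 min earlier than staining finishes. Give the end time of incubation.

Staining ends at 10:33 AM + 605 min = 8:38 PM.
The digestion step starts at 8:38 PM − 307 min = 3:31 PM.
Imaging ends at 3:31 PM + 319 min = 8:50 PM.
Incubation starts at 8:50 PM − 452 min = 1:18 PM.
Incubation ends at 1:18 PM + 13 min = 1:31 PM.

1:31 PM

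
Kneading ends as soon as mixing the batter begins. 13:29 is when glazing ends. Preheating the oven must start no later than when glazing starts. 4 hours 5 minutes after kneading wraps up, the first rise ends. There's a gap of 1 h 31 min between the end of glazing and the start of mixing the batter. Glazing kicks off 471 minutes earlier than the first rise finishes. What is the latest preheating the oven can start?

Mixing the batter starts at 13:29 + 91 min = 15:00.
So kneading ends at 15:00.
The first rise ends at 15:00 + 245 min = 19:05.
Glazing starts at 19:05 − 471 min = 11:14.
Preheating the oven is bounded by glazing, so the latest it can start is 11:14.

11:14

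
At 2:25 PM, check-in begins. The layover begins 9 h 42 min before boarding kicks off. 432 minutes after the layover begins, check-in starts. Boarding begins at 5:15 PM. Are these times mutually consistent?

No

The layover starts at 5:15 PM − 582 min = 7:33 AM.
Check-in starts at 7:33 AM + 432 min = 2:45 PM.
But check-in is also said to start at 2:25 PM — a 20-minute conflict.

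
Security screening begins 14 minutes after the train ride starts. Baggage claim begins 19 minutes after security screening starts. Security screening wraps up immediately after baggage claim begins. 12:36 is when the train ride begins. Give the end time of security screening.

Security screening starts at 12:36 + 14 min = 12:50.
Baggage claim starts at 12:50 + 19 min = 13:09.
So security screening ends at 13:09.

13:09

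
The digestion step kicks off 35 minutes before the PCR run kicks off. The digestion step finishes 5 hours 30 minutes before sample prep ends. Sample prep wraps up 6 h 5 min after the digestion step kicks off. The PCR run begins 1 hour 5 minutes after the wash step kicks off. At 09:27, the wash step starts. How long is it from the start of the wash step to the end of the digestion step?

1 h 5 min

The PCR run starts at 09:27 + 65 min = 10:32.
The digestion step starts at 10:32 − 35 min = 09:57.
Sample prep ends at 09:57 + 365 min = 16:02.
The digestion step ends at 16:02 − 330 min = 10:32.
From 09:27 to 10:32 is 1 h 5 min.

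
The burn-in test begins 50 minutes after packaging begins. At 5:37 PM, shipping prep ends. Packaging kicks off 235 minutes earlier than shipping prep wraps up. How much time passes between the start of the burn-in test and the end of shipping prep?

3 h 5 min

Packaging starts at 5:37 PM − 235 min = 1:42 PM.
The burn-in test starts at 1:42 PM + 50 min = 2:32 PM.
From 2:32 PM to 5:37 PM is 3 h 5 min.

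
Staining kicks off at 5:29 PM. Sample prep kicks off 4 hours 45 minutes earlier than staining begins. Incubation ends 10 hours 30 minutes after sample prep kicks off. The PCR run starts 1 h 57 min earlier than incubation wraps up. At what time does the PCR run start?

9:17 PM

Sample prep starts at 5:29 PM − 285 min = 12:44 PM.
Incubation ends at 12:44 PM + 630 min = 11:14 PM.
The PCR run starts at 11:14 PM − 117 min = 9:17 PM.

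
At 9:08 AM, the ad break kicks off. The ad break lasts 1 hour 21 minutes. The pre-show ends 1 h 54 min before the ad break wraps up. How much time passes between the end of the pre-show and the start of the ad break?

The ad break ends at 9:08 AM + 81 min = 10:29 AM.
The pre-show ends at 10:29 AM − 114 min = 8:35 AM.
From 8:35 AM to 9:08 AM is 33 minutes.

33 minutes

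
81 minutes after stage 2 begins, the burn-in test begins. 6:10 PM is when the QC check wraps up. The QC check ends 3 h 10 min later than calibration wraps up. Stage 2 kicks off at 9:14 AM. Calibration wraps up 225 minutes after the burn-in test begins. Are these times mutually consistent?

No

The burn-in test starts at 9:14 AM + 81 min = 10:35 AM.
Calibration ends at 10:35 AM + 225 min = 2:20 PM.
The QC check ends at 2:20 PM + 190 min = 5:30 PM.
But the QC check is also said to end at 6:10 PM — a 40-minute conflict.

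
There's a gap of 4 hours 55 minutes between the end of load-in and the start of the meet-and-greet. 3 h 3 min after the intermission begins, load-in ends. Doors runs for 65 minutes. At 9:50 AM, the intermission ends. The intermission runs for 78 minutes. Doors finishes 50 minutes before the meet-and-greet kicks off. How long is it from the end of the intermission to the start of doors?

4 hours 45 minutes

The intermission starts at 9:50 AM − 78 min = 8:32 AM.
Load-in ends at 8:32 AM + 183 min = 11:35 AM.
The meet-and-greet starts at 11:35 AM + 295 min = 4:30 PM.
Doors ends at 4:30 PM − 50 min = 3:40 PM.
Doors starts at 3:40 PM − 65 min = 2:35 PM.
From 9:50 AM to 2:35 PM is 4 hours 45 minutes.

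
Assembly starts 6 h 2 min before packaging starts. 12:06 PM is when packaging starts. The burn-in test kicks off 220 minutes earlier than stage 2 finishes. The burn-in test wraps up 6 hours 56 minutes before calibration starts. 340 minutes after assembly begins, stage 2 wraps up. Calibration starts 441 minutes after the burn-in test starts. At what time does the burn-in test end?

8:29 AM

Assembly starts at 12:06 PM − 362 min = 6:04 AM.
Stage 2 ends at 6:04 AM + 340 min = 11:44 AM.
The burn-in test starts at 11:44 AM − 220 min = 8:04 AM.
Calibration starts at 8:04 AM + 441 min = 3:25 PM.
The burn-in test ends at 3:25 PM − 416 min = 8:29 AM.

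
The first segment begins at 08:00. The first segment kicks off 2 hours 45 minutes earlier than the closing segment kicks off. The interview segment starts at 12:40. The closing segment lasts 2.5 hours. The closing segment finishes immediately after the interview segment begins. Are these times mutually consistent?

The closing segment ends at 12:40.
The closing segment starts at 12:40 − 150 min = 10:10.
The first segment starts at 10:10 − 165 min = 07:25.
But the first segment is also said to start at 08:00 — a 35-minute conflict.

No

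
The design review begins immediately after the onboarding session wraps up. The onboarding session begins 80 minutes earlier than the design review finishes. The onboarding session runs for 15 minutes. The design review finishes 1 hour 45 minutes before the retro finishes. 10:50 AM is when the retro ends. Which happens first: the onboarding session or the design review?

the onboarding session

The design review ends at 10:50 AM − 105 min = 9:05 AM.
The onboarding session starts at 9:05 AM − 80 min = 7:45 AM.
The onboarding session ends at 7:45 AM + 15 min = 8:00 AM.
So the design review starts at 8:00 AM.
The onboarding session starts at 7:45 AM and the design review starts at 8:00 AM, so the onboarding session is first.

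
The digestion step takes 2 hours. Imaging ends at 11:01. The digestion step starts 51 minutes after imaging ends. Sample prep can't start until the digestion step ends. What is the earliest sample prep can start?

13:52

The digestion step starts at 11:01 + 51 min = 11:52.
The digestion step ends at 11:52 + 120 min = 13:52.
Sample prep is bounded by the digestion step, so the earliest it can start is 13:52.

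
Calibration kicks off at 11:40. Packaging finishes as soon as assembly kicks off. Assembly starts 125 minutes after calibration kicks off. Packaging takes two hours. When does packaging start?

11:45

Assembly starts at 11:40 + 125 min = 13:45.
So packaging ends at 13:45.
Packaging starts at 13:45 − 120 min = 11:45.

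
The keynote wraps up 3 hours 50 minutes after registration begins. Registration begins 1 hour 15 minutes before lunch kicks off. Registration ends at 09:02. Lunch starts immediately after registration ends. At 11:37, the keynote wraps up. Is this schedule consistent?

Lunch starts at 09:02.
Registration starts at 09:02 − 75 min = 07:47.
The keynote ends at 07:47 + 230 min = 11:37.
That matches the stated 11:37, so the schedule is consistent.

Yes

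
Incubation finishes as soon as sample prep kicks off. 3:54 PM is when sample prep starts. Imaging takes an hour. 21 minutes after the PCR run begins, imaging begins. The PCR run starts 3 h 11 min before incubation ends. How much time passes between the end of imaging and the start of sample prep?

1 hour 50 minutes

Incubation ends at 3:54 PM.
The PCR run starts at 3:54 PM − 191 min = 12:43 PM.
Imaging starts at 12:43 PM + 21 min = 1:04 PM.
Imaging ends at 1:04 PM + 60 min = 2:04 PM.
From 2:04 PM to 3:54 PM is 1 hour 50 minutes.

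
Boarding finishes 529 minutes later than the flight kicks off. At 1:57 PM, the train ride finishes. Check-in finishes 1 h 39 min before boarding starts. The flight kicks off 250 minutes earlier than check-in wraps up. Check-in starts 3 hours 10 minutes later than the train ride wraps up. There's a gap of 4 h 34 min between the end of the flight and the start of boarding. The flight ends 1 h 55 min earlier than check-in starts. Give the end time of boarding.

Check-in starts at 1:57 PM + 190 min = 5:07 PM.
The flight ends at 5:07 PM − 115 min = 3:12 PM.
Boarding starts at 3:12 PM + 274 min = 7:46 PM.
Check-in ends at 7:46 PM − 99 min = 6:07 PM.
The flight starts at 6:07 PM − 250 min = 1:57 PM.
Boarding ends at 1:57 PM + 529 min = 10:46 PM.

10:46 PM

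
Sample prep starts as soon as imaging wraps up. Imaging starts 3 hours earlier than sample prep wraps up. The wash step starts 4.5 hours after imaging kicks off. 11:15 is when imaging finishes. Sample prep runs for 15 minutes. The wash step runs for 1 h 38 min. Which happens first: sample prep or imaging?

imaging

Sample prep starts at 11:15.
Sample prep ends at 11:15 + 15 min = 11:30.
Imaging starts at 11:30 − 180 min = 08:30.
Sample prep starts at 11:15 and imaging starts at 08:30, so imaging is first.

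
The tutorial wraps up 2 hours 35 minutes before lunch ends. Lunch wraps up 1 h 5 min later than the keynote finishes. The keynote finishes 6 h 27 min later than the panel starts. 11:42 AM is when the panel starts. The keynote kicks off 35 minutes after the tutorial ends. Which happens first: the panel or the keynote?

The keynote ends at 11:42 AM + 387 min = 6:09 PM.
Lunch ends at 6:09 PM + 65 min = 7:14 PM.
The tutorial ends at 7:14 PM − 155 min = 4:39 PM.
The keynote starts at 4:39 PM + 35 min = 5:14 PM.
The panel starts at 11:42 AM and the keynote starts at 5:14 PM, so the panel is first.

the panel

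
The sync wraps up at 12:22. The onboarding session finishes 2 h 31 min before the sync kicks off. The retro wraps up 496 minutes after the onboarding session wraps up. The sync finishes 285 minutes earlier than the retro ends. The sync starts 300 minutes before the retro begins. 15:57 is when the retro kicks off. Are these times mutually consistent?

The sync starts at 15:57 − 300 min = 10:57.
The onboarding session ends at 10:57 − 151 min = 08:26.
The retro ends at 08:26 + 496 min = 16:42.
The sync ends at 16:42 − 285 min = 11:57.
But the sync is also said to end at 12:22 — a 25-minute conflict.

No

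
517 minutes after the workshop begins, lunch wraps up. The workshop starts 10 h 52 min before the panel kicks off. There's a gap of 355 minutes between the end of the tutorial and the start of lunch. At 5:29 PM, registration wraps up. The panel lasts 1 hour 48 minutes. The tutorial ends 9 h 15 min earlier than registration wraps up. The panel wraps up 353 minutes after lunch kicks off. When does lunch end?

The tutorial ends at 5:29 PM − 555 min = 8:14 AM.
Lunch starts at 8:14 AM + 355 min = 2:09 PM.
The panel ends at 2:09 PM + 353 min = 8:02 PM.
The panel starts at 8:02 PM − 108 min = 6:14 PM.
The workshop starts at 6:14 PM − 652 min = 7:22 AM.
Lunch ends at 7:22 AM + 517 min = 3:59 PM.

3:59 PM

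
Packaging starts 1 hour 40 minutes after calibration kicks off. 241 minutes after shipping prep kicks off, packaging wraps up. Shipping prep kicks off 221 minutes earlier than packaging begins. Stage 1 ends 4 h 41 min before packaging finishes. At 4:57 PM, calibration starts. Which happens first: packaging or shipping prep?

Packaging starts at 4:57 PM + 100 min = 6:37 PM.
Shipping prep starts at 6:37 PM − 221 min = 2:56 PM.
Packaging starts at 6:37 PM and shipping prep starts at 2:56 PM, so shipping prep is first.

shipping prep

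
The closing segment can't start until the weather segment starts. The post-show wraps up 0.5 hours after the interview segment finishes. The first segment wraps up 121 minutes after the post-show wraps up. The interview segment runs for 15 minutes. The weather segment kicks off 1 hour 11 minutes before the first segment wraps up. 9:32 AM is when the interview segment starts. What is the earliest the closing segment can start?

11:07 AM

The interview segment ends at 9:32 AM + 15 min = 9:47 AM.
The post-show ends at 9:47 AM + 30 min = 10:17 AM.
The first segment ends at 10:17 AM + 121 min = 12:18 PM.
The weather segment starts at 12:18 PM − 71 min = 11:07 AM.
The closing segment is bounded by the weather segment, so the earliest it can start is 11:07 AM.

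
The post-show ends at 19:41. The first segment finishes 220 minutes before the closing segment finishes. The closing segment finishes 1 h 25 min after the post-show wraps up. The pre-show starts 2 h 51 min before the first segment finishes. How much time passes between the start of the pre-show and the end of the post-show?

306 minutes

The closing segment ends at 19:41 + 85 min = 21:06.
The first segment ends at 21:06 − 220 min = 17:26.
The pre-show starts at 17:26 − 171 min = 14:35.
From 14:35 to 19:41 is 306 minutes.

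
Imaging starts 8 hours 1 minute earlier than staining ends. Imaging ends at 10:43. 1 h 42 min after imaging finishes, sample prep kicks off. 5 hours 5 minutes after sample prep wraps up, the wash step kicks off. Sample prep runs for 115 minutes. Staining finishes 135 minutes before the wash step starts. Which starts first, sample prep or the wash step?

Sample prep starts at 10:43 + 102 min = 12:25.
Sample prep ends at 12:25 + 115 min = 14:20.
The wash step starts at 14:20 + 305 min = 19:25.
Sample prep starts at 12:25 and the wash step starts at 19:25, so sample prep is first.

sample prep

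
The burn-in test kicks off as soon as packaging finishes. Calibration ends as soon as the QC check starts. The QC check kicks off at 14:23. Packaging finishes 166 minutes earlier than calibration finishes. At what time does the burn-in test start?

11:37

Calibration ends at 14:23.
Packaging ends at 14:23 − 166 min = 11:37.
So the burn-in test starts at 11:37.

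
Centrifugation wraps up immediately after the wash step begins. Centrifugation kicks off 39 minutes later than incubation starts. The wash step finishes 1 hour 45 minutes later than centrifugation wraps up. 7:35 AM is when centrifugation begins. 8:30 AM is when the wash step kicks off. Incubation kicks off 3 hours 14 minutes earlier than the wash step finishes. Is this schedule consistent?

No

Centrifugation ends at 8:30 AM.
The wash step ends at 8:30 AM + 105 min = 10:15 AM.
Incubation starts at 10:15 AM − 194 min = 7:01 AM.
Centrifugation starts at 7:01 AM + 39 min = 7:40 AM.
But centrifugation is also said to start at 7:35 AM — a 5-minute conflict.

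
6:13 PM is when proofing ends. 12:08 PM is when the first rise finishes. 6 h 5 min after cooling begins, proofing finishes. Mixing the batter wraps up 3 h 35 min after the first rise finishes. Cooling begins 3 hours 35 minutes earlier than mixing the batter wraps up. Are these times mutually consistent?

Mixing the batter ends at 12:08 PM + 215 min = 3:43 PM.
Cooling starts at 3:43 PM − 215 min = 12:08 PM.
Proofing ends at 12:08 PM + 365 min = 6:13 PM.
That matches the stated 6:13 PM, so the schedule is consistent.

Yes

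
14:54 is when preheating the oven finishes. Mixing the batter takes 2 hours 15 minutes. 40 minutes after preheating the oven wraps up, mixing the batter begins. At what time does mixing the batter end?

Mixing the batter starts at 14:54 + 40 min = 15:34.
Mixing the batter ends at 15:34 + 135 min = 17:49.

17:49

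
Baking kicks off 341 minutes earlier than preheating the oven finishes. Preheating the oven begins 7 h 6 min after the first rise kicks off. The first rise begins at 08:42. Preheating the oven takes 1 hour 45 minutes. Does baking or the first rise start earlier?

the first rise

Preheating the oven starts at 08:42 + 426 min = 15:48.
Preheating the oven ends at 15:48 + 105 min = 17:33.
Baking starts at 17:33 − 341 min = 11:52.
Baking starts at 11:52 and the first rise starts at 08:42, so the first rise is first.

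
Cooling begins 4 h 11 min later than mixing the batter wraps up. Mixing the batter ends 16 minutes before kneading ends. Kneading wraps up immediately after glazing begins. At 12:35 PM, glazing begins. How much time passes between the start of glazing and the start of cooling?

Kneading ends at 12:35 PM.
Mixing the batter ends at 12:35 PM − 16 min = 12:19 PM.
Cooling starts at 12:19 PM + 251 min = 4:30 PM.
From 12:35 PM to 4:30 PM is 3 h 55 min.

3 h 55 min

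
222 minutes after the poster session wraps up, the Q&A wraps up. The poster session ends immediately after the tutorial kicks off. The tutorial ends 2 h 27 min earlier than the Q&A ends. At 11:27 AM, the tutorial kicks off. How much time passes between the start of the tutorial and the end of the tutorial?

1 h 15 min

The poster session ends at 11:27 AM.
The Q&A ends at 11:27 AM + 222 min = 3:09 PM.
The tutorial ends at 3:09 PM − 147 min = 12:42 PM.
From 11:27 AM to 12:42 PM is 1 h 15 min.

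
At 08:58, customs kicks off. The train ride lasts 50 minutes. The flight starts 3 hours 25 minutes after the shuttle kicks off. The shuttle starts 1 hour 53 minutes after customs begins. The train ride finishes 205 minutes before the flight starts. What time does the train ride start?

The shuttle starts at 08:58 + 113 min = 10:51.
The flight starts at 10:51 + 205 min = 14:16.
The train ride ends at 14:16 − 205 min = 10:51.
The train ride starts at 10:51 − 50 min = 10:01.

10:01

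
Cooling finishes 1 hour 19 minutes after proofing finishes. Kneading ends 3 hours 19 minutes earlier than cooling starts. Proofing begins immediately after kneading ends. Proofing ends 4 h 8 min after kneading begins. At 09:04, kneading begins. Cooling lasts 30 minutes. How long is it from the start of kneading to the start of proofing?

1 h 38 min

Proofing ends at 09:04 + 248 min = 13:12.
Cooling ends at 13:12 + 79 min = 14:31.
Cooling starts at 14:31 − 30 min = 14:01.
Kneading ends at 14:01 − 199 min = 10:42.
So proofing starts at 10:42.
From 09:04 to 10:42 is 1 h 38 min.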